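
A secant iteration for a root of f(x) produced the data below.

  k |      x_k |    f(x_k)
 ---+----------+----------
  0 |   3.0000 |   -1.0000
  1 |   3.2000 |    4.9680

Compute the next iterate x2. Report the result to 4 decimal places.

3.0335

x2 = 3.2000 − 4.9680·(3.2000 − 3.0000) / (4.9680 − (-1.0000))
   = 3.2000 − (0.993600)/(5.968000) = 3.033512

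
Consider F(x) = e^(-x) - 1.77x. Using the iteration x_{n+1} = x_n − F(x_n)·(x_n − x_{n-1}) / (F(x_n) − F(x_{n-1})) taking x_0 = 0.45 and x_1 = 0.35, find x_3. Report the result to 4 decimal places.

0.3846

F(0.45) = -0.158872, F(0.35) = 0.085188
x_2 = 0.350000 − 0.085188·(0.350000 − 0.450000) / (0.085188 − (-0.158872)) = 0.350000 − (-0.008519)/(0.244060) = 0.384905
F(0.384905) = -0.000766
x_3 = 0.384905 − (-0.000766)·(0.384905 − 0.350000) / (-0.000766 − 0.085188) = 0.384905 − (-0.000027)/(-0.085954) = 0.384594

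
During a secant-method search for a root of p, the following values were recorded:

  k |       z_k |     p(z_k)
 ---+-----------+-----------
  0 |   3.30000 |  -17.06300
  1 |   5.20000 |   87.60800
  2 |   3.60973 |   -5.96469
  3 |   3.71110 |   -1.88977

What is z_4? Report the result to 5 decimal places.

3.75811

z_4 = 3.71110 − (-1.88977)·(3.71110 − 3.60973) / (-1.88977 − (-5.96469))
   = 3.71110 − (-0.1915660)/(4.0749200) = 3.7581110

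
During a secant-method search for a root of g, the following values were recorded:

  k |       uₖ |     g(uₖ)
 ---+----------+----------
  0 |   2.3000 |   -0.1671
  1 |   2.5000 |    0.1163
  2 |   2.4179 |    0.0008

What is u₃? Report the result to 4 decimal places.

u₃ = 2.4179 − 0.0008·(2.4179 − 2.5000) / (0.0008 − 0.1163)
   = 2.4179 − (-0.000066)/(-0.115500) = 2.417331

2.4173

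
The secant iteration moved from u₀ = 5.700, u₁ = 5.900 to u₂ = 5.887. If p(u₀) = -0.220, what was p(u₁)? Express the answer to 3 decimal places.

The secant line through (5.700, -0.220) and (5.900, p(u₁)) crosses zero at u₂ = 5.887.
So (5.700, -0.220), (5.900, p(u₁)), (5.887, 0) are collinear:
p(u₁) = -0.220 · (5.900 − 5.887) / (5.700 − 5.887) = -0.220 · (0.01300)/(-0.18700) = 0.01529

0.015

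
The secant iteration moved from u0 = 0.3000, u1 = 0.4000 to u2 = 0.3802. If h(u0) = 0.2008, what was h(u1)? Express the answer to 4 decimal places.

-0.0496

The secant line through (0.3000, 0.2008) and (0.4000, h(u1)) crosses zero at u2 = 0.3802.
So (0.3000, 0.2008), (0.4000, h(u1)), (0.3802, 0) are collinear:
h(u1) = 0.2008 · (0.4000 − 0.3802) / (0.3000 − 0.3802) = 0.2008 · (0.019800)/(-0.080200) = -0.049574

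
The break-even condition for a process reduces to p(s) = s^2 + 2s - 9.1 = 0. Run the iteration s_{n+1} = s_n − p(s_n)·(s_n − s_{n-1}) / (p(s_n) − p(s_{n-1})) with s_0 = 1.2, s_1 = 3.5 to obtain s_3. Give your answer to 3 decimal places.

2.144

p(1.2) = -5.26000, p(3.5) = 10.15000
s_2 = 3.50000 − 10.15000·(3.50000 − 1.20000) / (10.15000 − (-5.26000)) = 3.50000 − (23.34500)/(15.41000) = 1.98507
p(1.98507) = -1.18933
s_3 = 1.98507 − (-1.18933)·(1.98507 − 3.50000) / (-1.18933 − 10.15000) = 1.98507 − (1.80175)/(-11.33933) = 2.14397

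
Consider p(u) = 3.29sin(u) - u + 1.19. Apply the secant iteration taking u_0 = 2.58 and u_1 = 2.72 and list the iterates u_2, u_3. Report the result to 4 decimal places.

p(2.58) = 0.362040, p(2.72) = -0.183685
u_2 = 2.720000 − (-0.183685)·(2.720000 − 2.580000) / (-0.183685 − 0.362040) = 2.720000 − (-0.025716)/(-0.545725) = 2.672877
p(2.672877) = 0.003348
u_3 = 2.672877 − 0.003348·(2.672877 − 2.720000) / (0.003348 − (-0.183685)) = 2.672877 − (-0.000158)/(0.187034) = 2.673721

2.6729, 2.6737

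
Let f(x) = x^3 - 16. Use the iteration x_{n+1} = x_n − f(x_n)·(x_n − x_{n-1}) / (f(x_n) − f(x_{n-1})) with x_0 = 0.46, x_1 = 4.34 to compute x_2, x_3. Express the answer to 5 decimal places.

1.21570, 1.77074

f(0.46) = -15.9026640, f(4.34) = 65.7465040
x_2 = 4.3400000 − 65.7465040·(4.3400000 − 0.4600000) / (65.7465040 − (-15.9026640)) = 4.3400000 − (255.0964355)/(81.6491680) = 1.2157007
f(1.2157007) = -14.2032815
x_3 = 1.2157007 − (-14.2032815)·(1.2157007 − 4.3400000) / (-14.2032815 − 65.7465040) = 1.2157007 − (44.3753020)/(-79.9497855) = 1.7707404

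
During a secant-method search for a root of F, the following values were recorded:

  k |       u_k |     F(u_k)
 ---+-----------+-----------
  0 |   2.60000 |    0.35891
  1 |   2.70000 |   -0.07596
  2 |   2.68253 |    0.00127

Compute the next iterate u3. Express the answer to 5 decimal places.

2.68282

u3 = 2.68253 − 0.00127·(2.68253 − 2.70000) / (0.00127 − (-0.07596))
   = 2.68253 − (-0.0000222)/(0.0772300) = 2.6828173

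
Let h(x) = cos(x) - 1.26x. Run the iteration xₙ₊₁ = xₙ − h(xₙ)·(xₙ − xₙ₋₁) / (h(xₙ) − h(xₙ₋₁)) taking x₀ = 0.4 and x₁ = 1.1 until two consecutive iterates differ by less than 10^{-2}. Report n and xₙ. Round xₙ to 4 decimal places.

h(0.4) = 0.417061, h(1.1) = -0.932404
x₂ = 1.100000 − (-0.932404)·(0.700000)/(-1.349465) = 0.616340;  |Δ| = 0.483660
h(0.616340) = 0.039412
x₃ = 0.616340 − 0.039412·(-0.483660)/(0.971816) = 0.635954;  |Δ| = 0.019615
h(0.635954) = 0.003203
x₄ = 0.635954 − 0.003203·(0.019615)/(-0.036209) = 0.637689;  |Δ| = 0.001735
|x₄ − x₃| = 0.001735 < 10^{-2}

n = 4, xₙ = 0.6377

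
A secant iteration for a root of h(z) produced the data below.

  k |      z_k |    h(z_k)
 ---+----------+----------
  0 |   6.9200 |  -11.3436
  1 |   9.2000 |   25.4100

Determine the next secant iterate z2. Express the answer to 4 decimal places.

7.6237

z2 = 9.2000 − 25.4100·(9.2000 − 6.9200) / (25.4100 − (-11.3436))
   = 9.2000 − (57.934800)/(36.753600) = 7.623697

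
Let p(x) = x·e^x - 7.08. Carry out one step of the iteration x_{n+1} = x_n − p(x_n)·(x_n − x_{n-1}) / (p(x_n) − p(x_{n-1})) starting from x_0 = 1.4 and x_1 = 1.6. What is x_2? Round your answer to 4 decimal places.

1.5248

p(1.4) = -1.402720, p(1.6) = 0.844852
x_2 = 1.600000 − 0.844852·(1.600000 − 1.400000) / (0.844852 − (-1.402720)) = 1.600000 − (0.168970)/(2.247572) = 1.524821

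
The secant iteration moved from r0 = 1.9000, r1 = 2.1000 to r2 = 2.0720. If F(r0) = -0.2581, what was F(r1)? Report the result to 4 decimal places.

The secant line through (1.9000, -0.2581) and (2.1000, F(r1)) crosses zero at r2 = 2.0720.
So (1.9000, -0.2581), (2.1000, F(r1)), (2.0720, 0) are collinear:
F(r1) = -0.2581 · (2.1000 − 2.0720) / (1.9000 − 2.0720) = -0.2581 · (0.028000)/(-0.172000) = 0.042016

0.0420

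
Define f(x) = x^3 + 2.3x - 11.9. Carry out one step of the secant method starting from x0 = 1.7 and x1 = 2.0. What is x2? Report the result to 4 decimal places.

f(1.7) = -3.077000, f(2.0) = 0.700000
x2 = 2.000000 − 0.700000·(2.000000 − 1.700000) / (0.700000 − (-3.077000)) = 2.000000 − (0.210000)/(3.777000) = 1.944400

1.9444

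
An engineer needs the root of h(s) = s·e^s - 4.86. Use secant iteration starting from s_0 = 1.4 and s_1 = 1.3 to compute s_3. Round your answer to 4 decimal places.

h(1.4) = 0.817280, h(1.3) = -0.089914
s_2 = 1.300000 − (-0.089914)·(1.300000 − 1.400000) / (-0.089914 − 0.817280) = 1.300000 − (0.008991)/(-0.907194) = 1.309911
h(1.309911) = -0.005672
s_3 = 1.309911 − (-0.005672)·(1.309911 − 1.300000) / (-0.005672 − (-0.089914)) = 1.309911 − (-0.000056)/(0.084242) = 1.310579

1.3106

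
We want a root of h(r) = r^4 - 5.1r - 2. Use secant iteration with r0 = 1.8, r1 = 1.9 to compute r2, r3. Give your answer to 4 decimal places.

1.8337, 1.8359

h(1.8) = -0.682400, h(1.9) = 1.342100
r2 = 1.900000 − 1.342100·(1.900000 − 1.800000) / (1.342100 − (-0.682400)) = 1.900000 − (0.134210)/(2.024500) = 1.833707
h(1.833707) = -0.045623
r3 = 1.833707 − (-0.045623)·(1.833707 − 1.900000) / (-0.045623 − 1.342100) = 1.833707 − (0.003024)/(-1.387723) = 1.835887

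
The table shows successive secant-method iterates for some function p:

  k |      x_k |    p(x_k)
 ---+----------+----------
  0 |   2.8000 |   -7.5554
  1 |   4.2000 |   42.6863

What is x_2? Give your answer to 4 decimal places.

3.0105

x_2 = 4.2000 − 42.6863·(4.2000 − 2.8000) / (42.6863 − (-7.5554))
   = 4.2000 − (59.760820)/(50.241700) = 3.010533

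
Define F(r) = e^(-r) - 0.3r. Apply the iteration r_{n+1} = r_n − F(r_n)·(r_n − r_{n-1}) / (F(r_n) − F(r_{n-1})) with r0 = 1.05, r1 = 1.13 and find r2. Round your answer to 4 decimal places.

1.1049

F(1.05) = 0.034938, F(1.13) = -0.015967
r2 = 1.130000 − (-0.015967)·(1.130000 − 1.050000) / (-0.015967 − 0.034938) = 1.130000 − (-0.001277)/(-0.050904) = 1.104907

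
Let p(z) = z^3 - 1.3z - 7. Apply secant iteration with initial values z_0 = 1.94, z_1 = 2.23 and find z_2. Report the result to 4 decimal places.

p(1.94) = -2.220616, p(2.23) = 1.190567
z_2 = 2.230000 − 1.190567·(2.230000 − 1.940000) / (1.190567 − (-2.220616)) = 2.230000 − (0.345264)/(3.411183) = 2.128785

2.1288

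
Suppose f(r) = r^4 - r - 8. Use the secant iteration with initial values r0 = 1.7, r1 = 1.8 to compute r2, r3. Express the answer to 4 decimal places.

f(1.7) = -1.347900, f(1.8) = 0.697600
r2 = 1.800000 − 0.697600·(1.800000 − 1.700000) / (0.697600 − (-1.347900)) = 1.800000 − (0.069760)/(2.045500) = 1.765896
f(1.765896) = -0.041551
r3 = 1.765896 − (-0.041551)·(1.765896 − 1.800000) / (-0.041551 − 0.697600) = 1.765896 − (0.001417)/(-0.739151) = 1.767813

1.7659, 1.7678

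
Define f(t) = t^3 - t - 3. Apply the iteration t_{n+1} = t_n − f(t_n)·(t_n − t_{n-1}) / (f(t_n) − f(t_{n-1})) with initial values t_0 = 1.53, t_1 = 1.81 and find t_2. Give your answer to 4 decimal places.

1.6584

f(1.53) = -0.948423, f(1.81) = 1.119741
t_2 = 1.810000 − 1.119741·(1.810000 − 1.530000) / (1.119741 − (-0.948423)) = 1.810000 − (0.313527)/(2.068164) = 1.658403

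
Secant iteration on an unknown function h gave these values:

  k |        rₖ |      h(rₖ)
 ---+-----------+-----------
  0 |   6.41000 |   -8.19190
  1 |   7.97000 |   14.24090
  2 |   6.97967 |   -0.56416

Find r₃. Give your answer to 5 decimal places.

7.01741

r₃ = 6.97967 − (-0.56416)·(6.97967 − 7.97000) / (-0.56416 − 14.24090)
   = 6.97967 − (0.5587046)/(-14.8050600) = 7.0174074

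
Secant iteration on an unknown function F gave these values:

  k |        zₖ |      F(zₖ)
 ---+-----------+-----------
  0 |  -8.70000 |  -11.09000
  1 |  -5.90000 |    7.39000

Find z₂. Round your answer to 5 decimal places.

-7.01970

z₂ = -5.90000 − 7.39000·(-5.90000 − (-8.70000)) / (7.39000 − (-11.09000))
   = -5.90000 − (20.6920000)/(18.4800000) = -7.0196970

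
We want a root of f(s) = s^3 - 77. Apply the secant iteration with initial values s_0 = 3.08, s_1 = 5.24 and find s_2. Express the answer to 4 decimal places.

3.9801

f(3.08) = -47.781888, f(5.24) = 66.877824
s_2 = 5.240000 − 66.877824·(5.240000 − 3.080000) / (66.877824 − (-47.781888)) = 5.240000 − (144.456100)/(114.659712) = 3.980132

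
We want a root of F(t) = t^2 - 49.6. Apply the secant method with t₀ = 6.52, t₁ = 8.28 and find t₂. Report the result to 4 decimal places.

6.9990

F(6.52) = -7.089600, F(8.28) = 18.958400
t₂ = 8.280000 − 18.958400·(8.280000 − 6.520000) / (18.958400 − (-7.089600)) = 8.280000 − (33.366784)/(26.048000) = 6.999027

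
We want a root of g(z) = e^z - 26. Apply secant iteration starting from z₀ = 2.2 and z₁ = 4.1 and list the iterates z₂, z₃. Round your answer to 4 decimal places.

2.8285, 3.0944

g(2.2) = -16.974987, g(4.1) = 34.340288
z₂ = 4.100000 − 34.340288·(4.100000 − 2.200000) / (34.340288 − (-16.974987)) = 4.100000 − (65.246546)/(51.315274) = 2.828516
g(2.828516) = -9.079666
z₃ = 2.828516 − (-9.079666)·(2.828516 − 4.100000) / (-9.079666 − 34.340288) = 2.828516 − (11.544650)/(-43.419954) = 3.094400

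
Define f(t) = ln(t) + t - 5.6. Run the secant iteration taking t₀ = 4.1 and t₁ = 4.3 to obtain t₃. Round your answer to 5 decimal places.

4.17168

f(4.1) = -0.0890130, f(4.3) = 0.1586150
t₂ = 4.3000000 − 0.1586150·(4.3000000 − 4.1000000) / (0.1586150 − (-0.0890130)) = 4.3000000 − (0.0317230)/(0.2476280) = 4.1718925
f(4.1718925) = 0.0002623
t₃ = 4.1718925 − 0.0002623·(4.1718925 − 4.3000000) / (0.0002623 − 0.1586150) = 4.1718925 − (-0.0000336)/(-0.1583527) = 4.1716803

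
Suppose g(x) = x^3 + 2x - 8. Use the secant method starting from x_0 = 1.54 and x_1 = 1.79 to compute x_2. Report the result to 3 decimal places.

1.663

g(1.54) = -1.26774, g(1.79) = 1.31534
x_2 = 1.79000 − 1.31534·(1.79000 − 1.54000) / (1.31534 − (-1.26774)) = 1.79000 − (0.32883)/(2.58308) = 1.66270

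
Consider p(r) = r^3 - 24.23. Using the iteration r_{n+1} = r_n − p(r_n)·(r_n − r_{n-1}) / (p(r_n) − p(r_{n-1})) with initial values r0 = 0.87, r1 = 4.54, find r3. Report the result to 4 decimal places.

p(0.87) = -23.571497, p(4.54) = 69.346664
r2 = 4.540000 − 69.346664·(4.540000 − 0.870000) / (69.346664 − (-23.571497)) = 4.540000 − (254.502257)/(92.918161) = 1.801006
p(1.801006) = -18.388213
r3 = 1.801006 − (-18.388213)·(1.801006 − 4.540000) / (-18.388213 − 69.346664) = 1.801006 − (50.365200)/(-87.734877) = 2.375068

2.3751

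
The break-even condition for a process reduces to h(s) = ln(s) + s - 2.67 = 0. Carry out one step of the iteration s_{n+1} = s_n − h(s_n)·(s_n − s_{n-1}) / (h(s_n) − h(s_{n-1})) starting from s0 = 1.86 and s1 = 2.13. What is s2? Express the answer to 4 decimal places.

1.9861

h(1.86) = -0.189424, h(2.13) = 0.216122
s2 = 2.130000 − 0.216122·(2.130000 − 1.860000) / (0.216122 − (-0.189424)) = 2.130000 − (0.058353)/(0.405545) = 1.986112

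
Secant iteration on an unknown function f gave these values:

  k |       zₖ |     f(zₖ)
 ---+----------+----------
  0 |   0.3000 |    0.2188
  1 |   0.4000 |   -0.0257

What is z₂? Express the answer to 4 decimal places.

0.3895

z₂ = 0.4000 − (-0.0257)·(0.4000 − 0.3000) / (-0.0257 − 0.2188)
   = 0.4000 − (-0.002570)/(-0.244500) = 0.389489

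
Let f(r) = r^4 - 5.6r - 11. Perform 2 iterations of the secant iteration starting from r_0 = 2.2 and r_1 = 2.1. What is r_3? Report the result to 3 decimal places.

f(2.2) = 0.10560, f(2.1) = -3.31190
r_2 = 2.10000 − (-3.31190)·(2.10000 − 2.20000) / (-3.31190 − 0.10560) = 2.10000 − (0.33119)/(-3.41750) = 2.19691
f(2.19691) = -0.00843
r_3 = 2.19691 − (-0.00843)·(2.19691 − 2.10000) / (-0.00843 − (-3.31190)) = 2.19691 − (-0.00082)/(3.30347) = 2.19716

2.197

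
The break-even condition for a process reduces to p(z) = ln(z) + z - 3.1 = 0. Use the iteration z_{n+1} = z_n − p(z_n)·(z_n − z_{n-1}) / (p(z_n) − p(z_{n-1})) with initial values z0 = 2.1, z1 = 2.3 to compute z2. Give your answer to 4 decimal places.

p(2.1) = -0.258063, p(2.3) = 0.032909
z2 = 2.300000 − 0.032909·(2.300000 − 2.100000) / (0.032909 − (-0.258063)) = 2.300000 − (0.006582)/(0.290972) = 2.277380

2.2774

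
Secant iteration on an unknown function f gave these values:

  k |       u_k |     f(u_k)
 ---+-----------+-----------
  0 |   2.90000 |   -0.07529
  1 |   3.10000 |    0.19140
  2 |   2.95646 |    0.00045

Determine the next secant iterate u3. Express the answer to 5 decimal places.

2.95612

u3 = 2.95646 − 0.00045·(2.95646 − 3.10000) / (0.00045 − 0.19140)
   = 2.95646 − (-0.0000646)/(-0.1909500) = 2.9561217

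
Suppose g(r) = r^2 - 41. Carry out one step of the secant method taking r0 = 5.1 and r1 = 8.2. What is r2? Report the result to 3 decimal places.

g(5.1) = -14.99000, g(8.2) = 26.24000
r2 = 8.20000 − 26.24000·(8.20000 − 5.10000) / (26.24000 − (-14.99000)) = 8.20000 − (81.34400)/(41.23000) = 6.22707

6.227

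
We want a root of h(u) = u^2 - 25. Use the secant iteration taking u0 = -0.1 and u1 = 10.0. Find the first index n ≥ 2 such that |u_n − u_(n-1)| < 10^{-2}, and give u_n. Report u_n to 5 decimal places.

h(-0.1) = -24.9900000, h(10.0) = 75.0000000
u2 = 10.0000000 − 75.0000000·(10.1000000)/(99.9900000) = 2.4242424;  |Δ| = 7.5757576
h(2.4242424) = -19.1230487
u3 = 2.4242424 − (-19.1230487)·(-7.5757576)/(-94.1230487) = 3.9634146;  |Δ| = 1.5391722
h(3.9634146) = -9.2913444
u4 = 3.9634146 − (-9.2913444)·(1.5391722)/(9.8317042) = 5.4179925;  |Δ| = 1.4545778
h(5.4179925) = 4.3546425
u5 = 5.4179925 − 4.3546425·(1.4545778)/(13.6459869) = 4.9538145;  |Δ| = 0.4641780
h(4.9538145) = -0.4597218
u6 = 4.9538145 − (-0.4597218)·(-0.4641780)/(-4.8143643) = 4.9981387;  |Δ| = 0.0443242
h(4.9981387) = -0.0186097
u7 = 4.9981387 − (-0.0186097)·(0.0443242)/(0.4411121) = 5.0000086;  |Δ| = 0.0018700
|u7 − u6| = 0.0018700 < 10^{-2}

n = 7, u_n = 5.00001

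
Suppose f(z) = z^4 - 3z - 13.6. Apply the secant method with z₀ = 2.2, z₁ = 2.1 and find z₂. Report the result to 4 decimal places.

2.1123

f(2.2) = 3.225600, f(2.1) = -0.451900
z₂ = 2.100000 − (-0.451900)·(2.100000 − 2.200000) / (-0.451900 − 3.225600) = 2.100000 − (0.045190)/(-3.677500) = 2.112288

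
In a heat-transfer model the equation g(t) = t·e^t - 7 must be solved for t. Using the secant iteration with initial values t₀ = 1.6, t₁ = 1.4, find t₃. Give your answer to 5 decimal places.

g(1.6) = 0.9248519, g(1.4) = -1.3227200
t₂ = 1.4000000 − (-1.3227200)·(1.4000000 − 1.6000000) / (-1.3227200 − 0.9248519) = 1.4000000 − (0.2645440)/(-2.2475719) = 1.5177021
g(1.5177021) = -0.0766513
t₃ = 1.5177021 − (-0.0766513)·(1.5177021 − 1.4000000) / (-0.0766513 − (-1.3227200)) = 1.5177021 − (-0.0090220)/(1.2460687) = 1.5249425

1.52494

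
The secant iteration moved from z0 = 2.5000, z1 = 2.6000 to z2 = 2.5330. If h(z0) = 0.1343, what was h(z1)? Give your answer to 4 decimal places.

The secant line through (2.5000, 0.1343) and (2.6000, h(z1)) crosses zero at z2 = 2.5330.
So (2.5000, 0.1343), (2.6000, h(z1)), (2.5330, 0) are collinear:
h(z1) = 0.1343 · (2.6000 − 2.5330) / (2.5000 − 2.5330) = 0.1343 · (0.067000)/(-0.033000) = -0.272670

-0.2727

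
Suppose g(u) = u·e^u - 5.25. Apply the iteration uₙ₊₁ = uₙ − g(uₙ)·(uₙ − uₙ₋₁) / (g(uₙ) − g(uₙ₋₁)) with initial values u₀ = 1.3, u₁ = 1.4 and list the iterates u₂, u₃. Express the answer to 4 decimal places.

1.3529, 1.3546

g(1.3) = -0.479914, g(1.4) = 0.427280
u₂ = 1.400000 − 0.427280·(1.400000 − 1.300000) / (0.427280 − (-0.479914)) = 1.400000 − (0.042728)/(0.907194) = 1.352901
g(1.352901) = -0.016124
u₃ = 1.352901 − (-0.016124)·(1.352901 − 1.400000) / (-0.016124 − 0.427280) = 1.352901 − (0.000759)/(-0.443404) = 1.354614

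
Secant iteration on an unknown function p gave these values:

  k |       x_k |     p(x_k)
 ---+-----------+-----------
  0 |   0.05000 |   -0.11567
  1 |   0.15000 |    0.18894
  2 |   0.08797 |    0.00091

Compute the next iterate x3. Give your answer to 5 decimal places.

x3 = 0.08797 − 0.00091·(0.08797 − 0.15000) / (0.00091 − 0.18894)
   = 0.08797 − (-0.0000564)/(-0.1880300) = 0.0876698

0.08767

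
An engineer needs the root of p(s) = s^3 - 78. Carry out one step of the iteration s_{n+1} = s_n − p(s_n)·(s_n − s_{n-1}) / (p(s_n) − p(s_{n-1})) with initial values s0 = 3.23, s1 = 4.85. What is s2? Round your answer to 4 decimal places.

4.1228

p(3.23) = -44.301733, p(4.85) = 36.084125
s2 = 4.850000 − 36.084125·(4.850000 − 3.230000) / (36.084125 − (-44.301733)) = 4.850000 − (58.456282)/(80.385858) = 4.122804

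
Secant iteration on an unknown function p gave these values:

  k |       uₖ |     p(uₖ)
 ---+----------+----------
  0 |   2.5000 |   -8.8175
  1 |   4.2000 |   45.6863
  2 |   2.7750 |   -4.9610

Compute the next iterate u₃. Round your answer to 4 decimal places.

2.9146

u₃ = 2.7750 − (-4.9610)·(2.7750 − 4.2000) / (-4.9610 − 45.6863)
   = 2.7750 − (7.069425)/(-50.647300) = 2.914581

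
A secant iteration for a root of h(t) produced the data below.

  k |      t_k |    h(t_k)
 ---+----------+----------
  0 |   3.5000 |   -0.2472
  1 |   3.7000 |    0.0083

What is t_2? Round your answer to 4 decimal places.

3.6935

t_2 = 3.7000 − 0.0083·(3.7000 − 3.5000) / (0.0083 − (-0.2472))
   = 3.7000 − (0.001660)/(0.255500) = 3.693503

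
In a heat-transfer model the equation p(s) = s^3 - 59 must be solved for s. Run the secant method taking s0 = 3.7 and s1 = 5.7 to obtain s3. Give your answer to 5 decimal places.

p(3.7) = -8.3470000, p(5.7) = 126.1930000
s2 = 5.7000000 − 126.1930000·(5.7000000 − 3.7000000) / (126.1930000 − (-8.3470000)) = 5.7000000 − (252.3860000)/(134.5400000) = 3.8240821
p(3.8240821) = -3.0781399
s3 = 3.8240821 − (-3.0781399)·(3.8240821 − 5.7000000) / (-3.0781399 − 126.1930000) = 3.8240821 − (5.7743379)/(-129.2711399) = 3.8687505

3.86875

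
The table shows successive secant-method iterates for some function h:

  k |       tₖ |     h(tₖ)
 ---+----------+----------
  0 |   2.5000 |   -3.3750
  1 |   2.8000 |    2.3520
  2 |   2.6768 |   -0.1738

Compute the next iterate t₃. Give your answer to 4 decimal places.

2.6853

t₃ = 2.6768 − (-0.1738)·(2.6768 − 2.8000) / (-0.1738 − 2.3520)
   = 2.6768 − (0.021412)/(-2.525800) = 2.685277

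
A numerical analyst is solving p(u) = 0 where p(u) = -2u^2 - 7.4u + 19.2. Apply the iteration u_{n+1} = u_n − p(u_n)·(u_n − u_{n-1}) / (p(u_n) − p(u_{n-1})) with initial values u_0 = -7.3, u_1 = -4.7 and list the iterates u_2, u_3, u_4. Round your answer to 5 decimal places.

-5.29036, -5.47897, -5.45819

p(-7.3) = -33.3600000, p(-4.7) = 9.8000000
u_2 = -4.7000000 − 9.8000000·(-4.7000000 − (-7.3000000)) / (9.8000000 − (-33.3600000)) = -4.7000000 − (25.4800000)/(43.1600000) = -5.2903614
p(-5.2903614) = 2.3728262
u_3 = -5.2903614 − 2.3728262·(-5.2903614 − (-4.7000000)) / (2.3728262 − 9.8000000) = -5.2903614 − (-1.4008251)/(-7.4271738) = -5.4789695
p(-5.4789695) = -0.2938399
u_4 = -5.4789695 − (-0.2938399)·(-5.4789695 − (-5.2903614)) / (-0.2938399 − 2.3728262) = -5.4789695 − (0.0554206)/(-2.6666662) = -5.4581868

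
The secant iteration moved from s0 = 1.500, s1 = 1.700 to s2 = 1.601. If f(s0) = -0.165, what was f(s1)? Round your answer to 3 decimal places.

0.162

The secant line through (1.500, -0.165) and (1.700, f(s1)) crosses zero at s2 = 1.601.
So (1.500, -0.165), (1.700, f(s1)), (1.601, 0) are collinear:
f(s1) = -0.165 · (1.700 − 1.601) / (1.500 − 1.601) = -0.165 · (0.09900)/(-0.10100) = 0.16173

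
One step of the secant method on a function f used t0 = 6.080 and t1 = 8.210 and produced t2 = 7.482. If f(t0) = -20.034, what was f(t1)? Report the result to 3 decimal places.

10.403

The secant line through (6.080, -20.034) and (8.210, f(t1)) crosses zero at t2 = 7.482.
So (6.080, -20.034), (8.210, f(t1)), (7.482, 0) are collinear:
f(t1) = -20.034 · (8.210 − 7.482) / (6.080 − 7.482) = -20.034 · (0.72800)/(-1.40200) = 10.40282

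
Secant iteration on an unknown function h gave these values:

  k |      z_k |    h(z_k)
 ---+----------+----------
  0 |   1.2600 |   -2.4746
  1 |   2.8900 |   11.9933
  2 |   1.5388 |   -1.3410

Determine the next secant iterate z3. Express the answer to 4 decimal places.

1.6747

z3 = 1.5388 − (-1.3410)·(1.5388 − 2.8900) / (-1.3410 − 11.9933)
   = 1.5388 − (1.811959)/(-13.334300) = 1.674687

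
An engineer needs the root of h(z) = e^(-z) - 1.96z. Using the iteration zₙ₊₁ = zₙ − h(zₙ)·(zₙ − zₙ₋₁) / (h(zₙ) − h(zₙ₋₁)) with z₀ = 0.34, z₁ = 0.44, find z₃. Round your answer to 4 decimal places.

h(0.34) = 0.045370, h(0.44) = -0.218364
z₂ = 0.440000 − (-0.218364)·(0.440000 − 0.340000) / (-0.218364 − 0.045370) = 0.440000 − (-0.021836)/(-0.263734) = 0.357203
h(0.357203) = -0.000488
z₃ = 0.357203 − (-0.000488)·(0.357203 − 0.440000) / (-0.000488 − (-0.218364)) = 0.357203 − (0.000040)/(0.217876) = 0.357018

0.3570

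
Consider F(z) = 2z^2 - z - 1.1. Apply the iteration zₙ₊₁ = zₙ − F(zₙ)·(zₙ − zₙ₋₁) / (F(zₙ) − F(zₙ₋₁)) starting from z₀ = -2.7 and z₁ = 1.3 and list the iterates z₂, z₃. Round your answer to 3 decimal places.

F(-2.7) = 16.18000, F(1.3) = 0.98000
z₂ = 1.30000 − 0.98000·(1.30000 − (-2.70000)) / (0.98000 − 16.18000) = 1.30000 − (3.92000)/(-15.20000) = 1.55789
F(1.55789) = 2.19618
z₃ = 1.55789 − 2.19618·(1.55789 − 1.30000) / (2.19618 − 0.98000) = 1.55789 − (0.56638)/(1.21618) = 1.09219

1.558, 1.092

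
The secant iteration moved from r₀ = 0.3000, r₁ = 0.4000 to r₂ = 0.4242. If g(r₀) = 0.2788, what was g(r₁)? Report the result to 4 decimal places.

The secant line through (0.3000, 0.2788) and (0.4000, g(r₁)) crosses zero at r₂ = 0.4242.
So (0.3000, 0.2788), (0.4000, g(r₁)), (0.4242, 0) are collinear:
g(r₁) = 0.2788 · (0.4000 − 0.4242) / (0.3000 − 0.4242) = 0.2788 · (-0.024200)/(-0.124200) = 0.054323

0.0543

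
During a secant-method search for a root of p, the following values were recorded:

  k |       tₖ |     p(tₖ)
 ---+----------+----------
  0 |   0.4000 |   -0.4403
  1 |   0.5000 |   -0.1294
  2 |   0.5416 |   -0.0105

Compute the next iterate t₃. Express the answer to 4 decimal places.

t₃ = 0.5416 − (-0.0105)·(0.5416 − 0.5000) / (-0.0105 − (-0.1294))
   = 0.5416 − (-0.000437)/(0.118900) = 0.545274

0.5453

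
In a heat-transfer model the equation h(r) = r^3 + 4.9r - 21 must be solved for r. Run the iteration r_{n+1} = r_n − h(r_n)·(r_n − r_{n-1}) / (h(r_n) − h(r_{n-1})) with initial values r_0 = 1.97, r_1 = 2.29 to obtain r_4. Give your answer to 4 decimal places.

h(1.97) = -3.701627, h(2.29) = 2.229989
r_2 = 2.290000 − 2.229989·(2.290000 − 1.970000) / (2.229989 − (-3.701627)) = 2.290000 − (0.713596)/(5.931616) = 2.169696
h(2.169696) = -0.154468
r_3 = 2.169696 − (-0.154468)·(2.169696 − 2.290000) / (-0.154468 − 2.229989) = 2.169696 − (0.018583)/(-2.384457) = 2.177490
h(2.177490) = -0.005820
r_4 = 2.177490 − (-0.005820)·(2.177490 − 2.169696) / (-0.005820 − (-0.154468)) = 2.177490 − (-0.000045)/(0.148649) = 2.177795

2.1778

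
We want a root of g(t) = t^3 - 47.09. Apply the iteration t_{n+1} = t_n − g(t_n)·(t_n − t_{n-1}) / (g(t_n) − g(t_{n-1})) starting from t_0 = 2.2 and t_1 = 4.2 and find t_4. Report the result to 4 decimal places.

3.6142

g(2.2) = -36.442000, g(4.2) = 26.998000
t_2 = 4.200000 − 26.998000·(4.200000 − 2.200000) / (26.998000 − (-36.442000)) = 4.200000 − (53.996000)/(63.440000) = 3.348865
g(3.348865) = -9.532822
t_3 = 3.348865 − (-9.532822)·(3.348865 − 4.200000) / (-9.532822 − 26.998000) = 3.348865 − (8.113718)/(-36.530822) = 3.570971
g(3.570971) = -1.553565
t_4 = 3.570971 − (-1.553565)·(3.570971 − 3.348865) / (-1.553565 − (-9.532822)) = 3.570971 − (-0.345056)/(7.979257) = 3.614215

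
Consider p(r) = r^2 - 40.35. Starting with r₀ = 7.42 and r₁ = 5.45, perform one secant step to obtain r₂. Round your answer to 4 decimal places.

p(7.42) = 14.706400, p(5.45) = -10.647500
r₂ = 5.450000 − (-10.647500)·(5.450000 − 7.420000) / (-10.647500 − 14.706400) = 5.450000 − (20.975575)/(-25.353900) = 6.277312

6.2773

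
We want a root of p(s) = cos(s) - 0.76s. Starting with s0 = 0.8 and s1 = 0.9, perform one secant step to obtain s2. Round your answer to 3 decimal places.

0.859

p(0.8) = 0.08871, p(0.9) = -0.06239
s2 = 0.90000 − (-0.06239)·(0.90000 − 0.80000) / (-0.06239 − 0.08871) = 0.90000 − (-0.00624)/(-0.15110) = 0.85871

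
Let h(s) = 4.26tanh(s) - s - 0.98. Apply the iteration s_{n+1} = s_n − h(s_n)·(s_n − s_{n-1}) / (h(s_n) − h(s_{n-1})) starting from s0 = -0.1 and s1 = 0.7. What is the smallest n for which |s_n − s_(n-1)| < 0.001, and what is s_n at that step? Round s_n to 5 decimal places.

n = 5, s_n = 0.31353

h(-0.1) = -1.3045857, h(0.7) = 0.8946067
s2 = 0.7000000 − 0.8946067·(0.8000000)/(2.1991924) = 0.3745690;  |Δ| = 0.3254310
h(0.3745690) = 0.1704330
s3 = 0.3745690 − 0.1704330·(-0.3254310)/(-0.7241737) = 0.2979794;  |Δ| = 0.0765896
h(0.2979794) = -0.0448696
s4 = 0.2979794 − (-0.0448696)·(-0.0765896)/(-0.2153026) = 0.3139409;  |Δ| = 0.0159615
h(0.3139409) = 0.0011758
s5 = 0.3139409 − 0.0011758·(0.0159615)/(0.0460453) = 0.3135333;  |Δ| = 0.0004076
|s5 − s4| = 0.0004076 < 0.001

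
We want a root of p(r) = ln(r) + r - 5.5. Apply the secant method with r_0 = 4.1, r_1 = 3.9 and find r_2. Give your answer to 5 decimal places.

4.09121

p(4.1) = 0.0109870, p(3.9) = -0.2390234
r_2 = 3.9000000 − (-0.2390234)·(3.9000000 − 4.1000000) / (-0.2390234 − 0.0109870) = 3.9000000 − (0.0478047)/(-0.2500104) = 4.0912108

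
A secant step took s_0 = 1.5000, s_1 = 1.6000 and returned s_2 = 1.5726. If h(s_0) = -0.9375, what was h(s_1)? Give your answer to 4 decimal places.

0.3538

The secant line through (1.5000, -0.9375) and (1.6000, h(s_1)) crosses zero at s_2 = 1.5726.
So (1.5000, -0.9375), (1.6000, h(s_1)), (1.5726, 0) are collinear:
h(s_1) = -0.9375 · (1.6000 − 1.5726) / (1.5000 − 1.5726) = -0.9375 · (0.027400)/(-0.072600) = 0.353822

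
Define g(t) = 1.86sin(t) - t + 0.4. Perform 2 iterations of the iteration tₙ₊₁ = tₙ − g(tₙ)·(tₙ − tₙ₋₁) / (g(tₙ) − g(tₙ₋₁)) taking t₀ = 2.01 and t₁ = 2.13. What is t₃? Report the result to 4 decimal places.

g(2.01) = 0.073468, g(2.13) = -0.153319
t₂ = 2.130000 − (-0.153319)·(2.130000 − 2.010000) / (-0.153319 − 0.073468) = 2.130000 − (-0.018398)/(-0.226788) = 2.048874
g(2.048874) = 0.002584
t₃ = 2.048874 − 0.002584·(2.048874 − 2.130000) / (0.002584 − (-0.153319)) = 2.048874 − (-0.000210)/(0.155903) = 2.050219

2.0502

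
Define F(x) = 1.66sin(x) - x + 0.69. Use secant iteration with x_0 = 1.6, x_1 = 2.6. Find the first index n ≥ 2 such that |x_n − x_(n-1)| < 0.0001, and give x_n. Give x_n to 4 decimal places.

F(1.6) = 0.749292, F(2.6) = -1.054268
x_2 = 2.600000 − (-1.054268)·(1.000000)/(-1.803560) = 2.015452;  |Δ| = 0.584548
F(2.015452) = 0.173128
x_3 = 2.015452 − 0.173128·(-0.584548)/(1.227396) = 2.097904;  |Δ| = 0.082452
F(2.097904) = 0.026777
x_4 = 2.097904 − 0.026777·(0.082452)/(-0.146351) = 2.112990;  |Δ| = 0.015086
F(2.112990) = -0.001069
x_5 = 2.112990 − (-0.001069)·(0.015086)/(-0.027845) = 2.112411;  |Δ| = 0.000579
F(2.112411) = 0.000006
x_6 = 2.112411 − 0.000006·(-0.000579)/(0.001075) = 2.112414;  |Δ| = 0.000003
|x_6 − x_5| = 0.000003 < 0.0001

n = 6, x_n = 2.1124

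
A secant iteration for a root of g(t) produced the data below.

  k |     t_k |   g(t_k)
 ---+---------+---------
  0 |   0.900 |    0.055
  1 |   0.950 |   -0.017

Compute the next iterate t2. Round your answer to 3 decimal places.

0.938

t2 = 0.950 − (-0.017)·(0.950 − 0.900) / (-0.017 − 0.055)
   = 0.950 − (-0.00085)/(-0.07200) = 0.93819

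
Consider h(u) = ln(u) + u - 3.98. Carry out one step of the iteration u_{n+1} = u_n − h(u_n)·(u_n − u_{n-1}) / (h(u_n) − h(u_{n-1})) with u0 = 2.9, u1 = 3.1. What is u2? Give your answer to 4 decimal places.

2.9115

h(2.9) = -0.015289, h(3.1) = 0.251402
u2 = 3.100000 − 0.251402·(3.100000 − 2.900000) / (0.251402 − (-0.015289)) = 3.100000 − (0.050280)/(0.266691) = 2.911466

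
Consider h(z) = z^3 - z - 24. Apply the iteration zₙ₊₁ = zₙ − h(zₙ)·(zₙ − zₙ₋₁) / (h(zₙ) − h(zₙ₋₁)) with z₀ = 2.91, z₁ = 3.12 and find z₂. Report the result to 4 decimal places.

2.9963

h(2.91) = -2.267829, h(3.12) = 3.251328
z₂ = 3.120000 − 3.251328·(3.120000 − 2.910000) / (3.251328 − (-2.267829)) = 3.120000 − (0.682779)/(5.519157) = 2.996289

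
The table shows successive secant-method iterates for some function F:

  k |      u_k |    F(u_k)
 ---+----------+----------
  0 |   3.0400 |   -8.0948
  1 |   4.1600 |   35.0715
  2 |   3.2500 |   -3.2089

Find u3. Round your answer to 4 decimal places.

u3 = 3.2500 − (-3.2089)·(3.2500 − 4.1600) / (-3.2089 − 35.0715)
   = 3.2500 − (2.920099)/(-38.280400) = 3.326282

3.3263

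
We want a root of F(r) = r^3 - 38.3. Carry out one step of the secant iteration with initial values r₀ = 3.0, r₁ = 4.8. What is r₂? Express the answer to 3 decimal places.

F(3.0) = -11.30000, F(4.8) = 72.29200
r₂ = 4.80000 − 72.29200·(4.80000 − 3.00000) / (72.29200 − (-11.30000)) = 4.80000 − (130.12560)/(83.59200) = 3.24332

3.243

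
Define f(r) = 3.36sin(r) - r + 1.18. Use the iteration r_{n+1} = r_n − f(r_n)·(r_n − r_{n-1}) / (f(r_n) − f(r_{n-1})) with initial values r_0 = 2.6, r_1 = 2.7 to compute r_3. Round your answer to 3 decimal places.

f(2.6) = 0.31208, f(2.7) = -0.08400
r_2 = 2.70000 − (-0.08400)·(2.70000 − 2.60000) / (-0.08400 − 0.31208) = 2.70000 − (-0.00840)/(-0.39609) = 2.67879
f(2.67879) = 0.00130
r_3 = 2.67879 − 0.00130·(2.67879 − 2.70000) / (0.00130 − (-0.08400)) = 2.67879 − (-0.00003)/(0.08530) = 2.67912

2.679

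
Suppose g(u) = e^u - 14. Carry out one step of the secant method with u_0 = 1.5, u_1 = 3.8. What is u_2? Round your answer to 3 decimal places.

2.044

g(1.5) = -9.51831, g(3.8) = 30.70118
u_2 = 3.80000 − 30.70118·(3.80000 − 1.50000) / (30.70118 − (-9.51831)) = 3.80000 − (70.61272)/(40.21950) = 2.04432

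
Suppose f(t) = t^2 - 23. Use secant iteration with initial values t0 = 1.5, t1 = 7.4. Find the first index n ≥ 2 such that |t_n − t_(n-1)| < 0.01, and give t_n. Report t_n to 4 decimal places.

f(1.5) = -20.750000, f(7.4) = 31.760000
t2 = 7.400000 − 31.760000·(5.900000)/(52.510000) = 3.831461;  |Δ| = 3.568539
f(3.831461) = -8.319909
t3 = 3.831461 − (-8.319909)·(-3.568539)/(-40.079909) = 4.572229;  |Δ| = 0.740768
f(4.572229) = -2.094723
t4 = 4.572229 − (-2.094723)·(0.740768)/(6.225186) = 4.821491;  |Δ| = 0.249262
f(4.821491) = 0.246777
t5 = 4.821491 − 0.246777·(0.249262)/(2.341500) = 4.795221;  |Δ| = 0.026270
f(4.795221) = -0.005858
t6 = 4.795221 − (-0.005858)·(-0.026270)/(-0.252635) = 4.795830;  |Δ| = 0.000609
|t6 − t5| = 0.000609 < 0.01

n = 6, t_n = 4.7958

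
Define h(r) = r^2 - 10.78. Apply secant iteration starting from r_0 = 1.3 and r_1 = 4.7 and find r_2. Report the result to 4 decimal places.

h(1.3) = -9.090000, h(4.7) = 11.310000
r_2 = 4.700000 − 11.310000·(4.700000 − 1.300000) / (11.310000 − (-9.090000)) = 4.700000 − (38.454000)/(20.400000) = 2.815000

2.8150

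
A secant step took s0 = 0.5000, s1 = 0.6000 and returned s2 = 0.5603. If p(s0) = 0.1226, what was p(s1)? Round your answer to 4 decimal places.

-0.0807

The secant line through (0.5000, 0.1226) and (0.6000, p(s1)) crosses zero at s2 = 0.5603.
So (0.5000, 0.1226), (0.6000, p(s1)), (0.5603, 0) are collinear:
p(s1) = 0.1226 · (0.6000 − 0.5603) / (0.5000 − 0.5603) = 0.1226 · (0.039700)/(-0.060300) = -0.080717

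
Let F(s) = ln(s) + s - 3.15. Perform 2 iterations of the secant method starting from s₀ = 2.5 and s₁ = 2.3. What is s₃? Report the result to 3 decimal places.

F(2.5) = 0.26629, F(2.3) = -0.01709
s₂ = 2.30000 − (-0.01709)·(2.30000 − 2.50000) / (-0.01709 − 0.26629) = 2.30000 − (0.00342)/(-0.28338) = 2.31206
F(2.31206) = 0.00020
s₃ = 2.31206 − 0.00020·(2.31206 − 2.30000) / (0.00020 − (-0.01709)) = 2.31206 − (0.00000)/(0.01729) = 2.31192

2.312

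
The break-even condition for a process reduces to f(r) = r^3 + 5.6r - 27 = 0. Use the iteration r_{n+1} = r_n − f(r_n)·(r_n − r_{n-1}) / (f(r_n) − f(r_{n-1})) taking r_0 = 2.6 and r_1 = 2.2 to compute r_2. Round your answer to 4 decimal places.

f(2.6) = 5.136000, f(2.2) = -4.032000
r_2 = 2.200000 − (-4.032000)·(2.200000 − 2.600000) / (-4.032000 − 5.136000) = 2.200000 − (1.612800)/(-9.168000) = 2.375916

2.3759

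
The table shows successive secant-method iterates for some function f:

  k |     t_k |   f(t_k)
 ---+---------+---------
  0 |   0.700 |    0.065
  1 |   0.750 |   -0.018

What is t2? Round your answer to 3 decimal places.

0.739

t2 = 0.750 − (-0.018)·(0.750 − 0.700) / (-0.018 − 0.065)
   = 0.750 − (-0.00090)/(-0.08300) = 0.73916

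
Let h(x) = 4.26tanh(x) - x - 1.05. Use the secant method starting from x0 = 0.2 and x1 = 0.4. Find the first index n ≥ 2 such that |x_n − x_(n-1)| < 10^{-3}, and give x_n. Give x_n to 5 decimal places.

h(0.2) = -0.4091811, h(0.4) = 0.1685826
x2 = 0.4000000 − 0.1685826·(0.2000000)/(0.5777637) = 0.3416431;  |Δ| = 0.0583569
h(0.3416431) = 0.0096561
x3 = 0.3416431 − 0.0096561·(-0.0583569)/(-0.1589265) = 0.3380974;  |Δ| = 0.0035457
h(0.3380974) = -0.0002841
x4 = 0.3380974 − (-0.0002841)·(-0.0035457)/(-0.0099402) = 0.3381987;  |Δ| = 0.0001013
|x4 − x3| = 0.0001013 < 10^{-3}

n = 4, x_n = 0.33820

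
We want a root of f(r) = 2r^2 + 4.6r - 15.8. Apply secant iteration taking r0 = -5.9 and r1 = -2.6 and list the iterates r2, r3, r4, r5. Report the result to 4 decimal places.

-3.7484, -4.3587, -4.1739, -4.1865

f(-5.9) = 26.680000, f(-2.6) = -14.240000
r2 = -2.600000 − (-14.240000)·(-2.600000 − (-5.900000)) / (-14.240000 − 26.680000) = -2.600000 − (-46.992000)/(-40.920000) = -3.748387
f(-3.748387) = -4.941769
r3 = -3.748387 − (-4.941769)·(-3.748387 − (-2.600000)) / (-4.941769 − (-14.240000)) = -3.748387 − (5.675064)/(9.298231) = -4.358725
f(-4.358725) = 2.146834
r4 = -4.358725 − 2.146834·(-4.358725 − (-3.748387)) / (2.146834 − (-4.941769)) = -4.358725 − (-1.310294)/(7.088603) = -4.173880
f(-4.173880) = -0.157301
r5 = -4.173880 − (-0.157301)·(-4.173880 − (-4.358725)) / (-0.157301 − 2.146834) = -4.173880 − (-0.029076)/(-2.304134) = -4.186499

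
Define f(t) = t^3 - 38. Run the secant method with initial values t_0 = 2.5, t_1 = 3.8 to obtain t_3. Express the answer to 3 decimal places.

f(2.5) = -22.37500, f(3.8) = 16.87200
t_2 = 3.80000 − 16.87200·(3.80000 − 2.50000) / (16.87200 − (-22.37500)) = 3.80000 − (21.93360)/(39.24700) = 3.24114
f(3.24114) = -3.95188
t_3 = 3.24114 − (-3.95188)·(3.24114 − 3.80000) / (-3.95188 − 16.87200) = 3.24114 − (2.20855)/(-20.82388) = 3.34720

3.347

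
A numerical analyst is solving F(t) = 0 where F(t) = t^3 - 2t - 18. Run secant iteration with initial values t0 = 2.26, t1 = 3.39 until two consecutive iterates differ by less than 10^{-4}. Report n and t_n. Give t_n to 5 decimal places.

F(2.26) = -10.9768240, F(3.39) = 14.1782190
t2 = 3.3900000 − 14.1782190·(1.1300000)/(25.1550430) = 2.7530944;  |Δ| = 0.6369056
F(2.7530944) = -2.6390303
t3 = 2.7530944 − (-2.6390303)·(-0.6369056)/(-16.8172493) = 2.8530402;  |Δ| = 0.0999458
F(2.8530402) = -0.4827944
t4 = 2.8530402 − (-0.4827944)·(0.0999458)/(2.1562360) = 2.8754187;  |Δ| = 0.0223785
F(2.8754187) = 0.0232177
t5 = 2.8754187 − 0.0232177·(0.0223785)/(0.5060120) = 2.8743919;  |Δ| = 0.0010268
F(2.8743919) = -0.0001886
t6 = 2.8743919 − (-0.0001886)·(-0.0010268)/(-0.0234063) = 2.8744001;  |Δ| = 0.0000083
|t6 − t5| = 0.0000083 < 10^{-4}

n = 6, t_n = 2.87440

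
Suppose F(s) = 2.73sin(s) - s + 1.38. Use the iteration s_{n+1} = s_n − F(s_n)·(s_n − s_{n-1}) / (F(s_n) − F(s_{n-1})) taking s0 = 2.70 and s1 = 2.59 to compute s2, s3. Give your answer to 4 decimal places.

2.6549, 2.6555

F(2.70) = -0.153253, F(2.59) = 0.220641
s2 = 2.590000 − 0.220641·(2.590000 − 2.700000) / (0.220641 − (-0.153253)) = 2.590000 − (-0.024271)/(0.373894) = 2.654913
F(2.654913) = 0.001891
s3 = 2.654913 − 0.001891·(2.654913 − 2.590000) / (0.001891 − 0.220641) = 2.654913 − (0.000123)/(-0.218750) = 2.655474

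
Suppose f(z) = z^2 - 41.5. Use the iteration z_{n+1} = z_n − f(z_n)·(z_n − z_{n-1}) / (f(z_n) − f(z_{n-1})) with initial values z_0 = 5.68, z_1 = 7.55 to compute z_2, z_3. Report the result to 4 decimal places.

f(5.68) = -9.237600, f(7.55) = 15.502500
z_2 = 7.550000 − 15.502500·(7.550000 − 5.680000) / (15.502500 − (-9.237600)) = 7.550000 − (28.989675)/(24.740100) = 6.378231
f(6.378231) = -0.818166
z_3 = 6.378231 − (-0.818166)·(6.378231 − 7.550000) / (-0.818166 − 15.502500) = 6.378231 − (0.958701)/(-16.320666) = 6.436973

6.3782, 6.4370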